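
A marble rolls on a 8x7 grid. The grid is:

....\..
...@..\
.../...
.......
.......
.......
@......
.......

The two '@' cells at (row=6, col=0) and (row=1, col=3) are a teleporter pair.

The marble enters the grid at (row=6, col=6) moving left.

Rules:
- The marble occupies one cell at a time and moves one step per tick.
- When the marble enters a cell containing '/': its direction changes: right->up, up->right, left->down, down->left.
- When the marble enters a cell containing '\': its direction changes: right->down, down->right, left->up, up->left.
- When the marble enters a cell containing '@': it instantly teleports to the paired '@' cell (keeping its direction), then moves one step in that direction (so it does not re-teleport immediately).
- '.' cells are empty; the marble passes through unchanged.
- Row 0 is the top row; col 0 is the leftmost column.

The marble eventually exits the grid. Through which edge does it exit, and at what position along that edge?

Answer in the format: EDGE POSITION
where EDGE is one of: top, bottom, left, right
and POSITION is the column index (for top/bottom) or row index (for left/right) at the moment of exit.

Step 1: enter (6,6), '.' pass, move left to (6,5)
Step 2: enter (6,5), '.' pass, move left to (6,4)
Step 3: enter (6,4), '.' pass, move left to (6,3)
Step 4: enter (6,3), '.' pass, move left to (6,2)
Step 5: enter (6,2), '.' pass, move left to (6,1)
Step 6: enter (6,1), '.' pass, move left to (6,0)
Step 7: enter (6,0), '@' teleport (6,0)->(1,3), also enter (1,3), move left to (1,2)
Step 8: enter (1,2), '.' pass, move left to (1,1)
Step 9: enter (1,1), '.' pass, move left to (1,0)
Step 10: enter (1,0), '.' pass, move left to (1,-1)
Step 11: at (1,-1) — EXIT via left edge, pos 1

Answer: left 1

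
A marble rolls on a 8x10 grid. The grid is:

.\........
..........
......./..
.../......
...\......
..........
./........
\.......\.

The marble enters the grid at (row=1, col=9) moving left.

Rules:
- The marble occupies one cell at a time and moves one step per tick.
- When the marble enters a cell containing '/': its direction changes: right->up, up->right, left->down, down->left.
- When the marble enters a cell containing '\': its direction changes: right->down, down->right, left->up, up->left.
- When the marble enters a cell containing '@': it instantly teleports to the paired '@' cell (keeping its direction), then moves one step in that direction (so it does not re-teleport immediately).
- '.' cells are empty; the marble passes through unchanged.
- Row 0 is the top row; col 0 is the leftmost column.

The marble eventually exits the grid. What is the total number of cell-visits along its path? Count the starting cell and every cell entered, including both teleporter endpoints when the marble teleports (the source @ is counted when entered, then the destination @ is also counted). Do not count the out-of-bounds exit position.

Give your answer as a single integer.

Step 1: enter (1,9), '.' pass, move left to (1,8)
Step 2: enter (1,8), '.' pass, move left to (1,7)
Step 3: enter (1,7), '.' pass, move left to (1,6)
Step 4: enter (1,6), '.' pass, move left to (1,5)
Step 5: enter (1,5), '.' pass, move left to (1,4)
Step 6: enter (1,4), '.' pass, move left to (1,3)
Step 7: enter (1,3), '.' pass, move left to (1,2)
Step 8: enter (1,2), '.' pass, move left to (1,1)
Step 9: enter (1,1), '.' pass, move left to (1,0)
Step 10: enter (1,0), '.' pass, move left to (1,-1)
Step 11: at (1,-1) — EXIT via left edge, pos 1
Path length (cell visits): 10

Answer: 10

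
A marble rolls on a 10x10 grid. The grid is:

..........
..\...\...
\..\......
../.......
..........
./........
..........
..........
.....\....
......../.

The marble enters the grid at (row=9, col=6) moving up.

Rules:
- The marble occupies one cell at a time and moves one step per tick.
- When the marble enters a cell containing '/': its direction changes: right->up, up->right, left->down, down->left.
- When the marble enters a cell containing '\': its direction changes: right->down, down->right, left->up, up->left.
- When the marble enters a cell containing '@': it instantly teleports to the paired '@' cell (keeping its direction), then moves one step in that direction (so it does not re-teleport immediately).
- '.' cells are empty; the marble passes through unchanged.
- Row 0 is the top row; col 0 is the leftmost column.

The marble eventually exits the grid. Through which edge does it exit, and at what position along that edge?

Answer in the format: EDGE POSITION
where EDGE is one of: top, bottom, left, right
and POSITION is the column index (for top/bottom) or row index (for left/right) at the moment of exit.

Answer: top 2

Derivation:
Step 1: enter (9,6), '.' pass, move up to (8,6)
Step 2: enter (8,6), '.' pass, move up to (7,6)
Step 3: enter (7,6), '.' pass, move up to (6,6)
Step 4: enter (6,6), '.' pass, move up to (5,6)
Step 5: enter (5,6), '.' pass, move up to (4,6)
Step 6: enter (4,6), '.' pass, move up to (3,6)
Step 7: enter (3,6), '.' pass, move up to (2,6)
Step 8: enter (2,6), '.' pass, move up to (1,6)
Step 9: enter (1,6), '\' deflects up->left, move left to (1,5)
Step 10: enter (1,5), '.' pass, move left to (1,4)
Step 11: enter (1,4), '.' pass, move left to (1,3)
Step 12: enter (1,3), '.' pass, move left to (1,2)
Step 13: enter (1,2), '\' deflects left->up, move up to (0,2)
Step 14: enter (0,2), '.' pass, move up to (-1,2)
Step 15: at (-1,2) — EXIT via top edge, pos 2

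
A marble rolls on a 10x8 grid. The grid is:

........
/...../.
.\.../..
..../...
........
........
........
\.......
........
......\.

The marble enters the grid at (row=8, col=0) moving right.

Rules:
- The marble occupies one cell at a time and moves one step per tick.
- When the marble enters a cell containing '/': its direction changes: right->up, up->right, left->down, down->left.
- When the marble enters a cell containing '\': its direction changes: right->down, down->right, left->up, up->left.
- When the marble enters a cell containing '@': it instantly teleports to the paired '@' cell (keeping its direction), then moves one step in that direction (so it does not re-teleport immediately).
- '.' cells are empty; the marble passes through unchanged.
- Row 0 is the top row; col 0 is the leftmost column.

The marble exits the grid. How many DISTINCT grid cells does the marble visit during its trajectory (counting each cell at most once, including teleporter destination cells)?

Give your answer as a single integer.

Answer: 8

Derivation:
Step 1: enter (8,0), '.' pass, move right to (8,1)
Step 2: enter (8,1), '.' pass, move right to (8,2)
Step 3: enter (8,2), '.' pass, move right to (8,3)
Step 4: enter (8,3), '.' pass, move right to (8,4)
Step 5: enter (8,4), '.' pass, move right to (8,5)
Step 6: enter (8,5), '.' pass, move right to (8,6)
Step 7: enter (8,6), '.' pass, move right to (8,7)
Step 8: enter (8,7), '.' pass, move right to (8,8)
Step 9: at (8,8) — EXIT via right edge, pos 8
Distinct cells visited: 8 (path length 8)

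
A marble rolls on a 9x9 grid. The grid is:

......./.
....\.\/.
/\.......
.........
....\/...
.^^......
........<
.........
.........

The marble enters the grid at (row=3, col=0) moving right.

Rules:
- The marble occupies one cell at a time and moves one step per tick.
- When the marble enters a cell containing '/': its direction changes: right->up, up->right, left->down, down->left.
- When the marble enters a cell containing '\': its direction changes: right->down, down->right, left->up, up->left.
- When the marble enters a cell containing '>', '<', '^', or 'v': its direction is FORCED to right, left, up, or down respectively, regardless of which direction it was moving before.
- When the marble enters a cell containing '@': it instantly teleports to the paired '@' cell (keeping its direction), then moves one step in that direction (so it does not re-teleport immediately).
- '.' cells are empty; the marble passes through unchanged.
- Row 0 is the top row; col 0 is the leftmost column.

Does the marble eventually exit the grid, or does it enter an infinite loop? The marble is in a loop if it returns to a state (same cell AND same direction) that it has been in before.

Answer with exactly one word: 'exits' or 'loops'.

Answer: exits

Derivation:
Step 1: enter (3,0), '.' pass, move right to (3,1)
Step 2: enter (3,1), '.' pass, move right to (3,2)
Step 3: enter (3,2), '.' pass, move right to (3,3)
Step 4: enter (3,3), '.' pass, move right to (3,4)
Step 5: enter (3,4), '.' pass, move right to (3,5)
Step 6: enter (3,5), '.' pass, move right to (3,6)
Step 7: enter (3,6), '.' pass, move right to (3,7)
Step 8: enter (3,7), '.' pass, move right to (3,8)
Step 9: enter (3,8), '.' pass, move right to (3,9)
Step 10: at (3,9) — EXIT via right edge, pos 3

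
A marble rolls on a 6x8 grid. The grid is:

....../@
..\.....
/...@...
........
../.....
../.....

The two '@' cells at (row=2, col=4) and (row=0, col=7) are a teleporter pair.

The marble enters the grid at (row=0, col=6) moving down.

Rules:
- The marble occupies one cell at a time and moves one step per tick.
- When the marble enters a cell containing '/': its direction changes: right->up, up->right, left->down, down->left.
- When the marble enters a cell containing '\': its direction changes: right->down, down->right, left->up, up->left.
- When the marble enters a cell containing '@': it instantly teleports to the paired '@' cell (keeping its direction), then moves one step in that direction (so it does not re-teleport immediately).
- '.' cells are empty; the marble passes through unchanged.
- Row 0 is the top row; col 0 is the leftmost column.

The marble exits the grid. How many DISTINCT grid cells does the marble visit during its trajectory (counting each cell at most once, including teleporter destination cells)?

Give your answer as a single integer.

Step 1: enter (0,6), '/' deflects down->left, move left to (0,5)
Step 2: enter (0,5), '.' pass, move left to (0,4)
Step 3: enter (0,4), '.' pass, move left to (0,3)
Step 4: enter (0,3), '.' pass, move left to (0,2)
Step 5: enter (0,2), '.' pass, move left to (0,1)
Step 6: enter (0,1), '.' pass, move left to (0,0)
Step 7: enter (0,0), '.' pass, move left to (0,-1)
Step 8: at (0,-1) — EXIT via left edge, pos 0
Distinct cells visited: 7 (path length 7)

Answer: 7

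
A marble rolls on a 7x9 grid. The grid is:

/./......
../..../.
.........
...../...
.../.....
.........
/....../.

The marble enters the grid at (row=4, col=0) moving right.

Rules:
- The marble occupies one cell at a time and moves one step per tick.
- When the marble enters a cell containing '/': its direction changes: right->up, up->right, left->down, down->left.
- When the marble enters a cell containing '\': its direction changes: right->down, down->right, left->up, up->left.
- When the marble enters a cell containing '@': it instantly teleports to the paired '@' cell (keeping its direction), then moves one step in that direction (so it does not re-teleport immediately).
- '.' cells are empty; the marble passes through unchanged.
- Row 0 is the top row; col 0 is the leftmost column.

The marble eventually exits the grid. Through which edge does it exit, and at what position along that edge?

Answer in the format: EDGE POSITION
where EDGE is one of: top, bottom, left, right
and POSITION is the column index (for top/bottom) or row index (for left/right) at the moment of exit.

Step 1: enter (4,0), '.' pass, move right to (4,1)
Step 2: enter (4,1), '.' pass, move right to (4,2)
Step 3: enter (4,2), '.' pass, move right to (4,3)
Step 4: enter (4,3), '/' deflects right->up, move up to (3,3)
Step 5: enter (3,3), '.' pass, move up to (2,3)
Step 6: enter (2,3), '.' pass, move up to (1,3)
Step 7: enter (1,3), '.' pass, move up to (0,3)
Step 8: enter (0,3), '.' pass, move up to (-1,3)
Step 9: at (-1,3) — EXIT via top edge, pos 3

Answer: top 3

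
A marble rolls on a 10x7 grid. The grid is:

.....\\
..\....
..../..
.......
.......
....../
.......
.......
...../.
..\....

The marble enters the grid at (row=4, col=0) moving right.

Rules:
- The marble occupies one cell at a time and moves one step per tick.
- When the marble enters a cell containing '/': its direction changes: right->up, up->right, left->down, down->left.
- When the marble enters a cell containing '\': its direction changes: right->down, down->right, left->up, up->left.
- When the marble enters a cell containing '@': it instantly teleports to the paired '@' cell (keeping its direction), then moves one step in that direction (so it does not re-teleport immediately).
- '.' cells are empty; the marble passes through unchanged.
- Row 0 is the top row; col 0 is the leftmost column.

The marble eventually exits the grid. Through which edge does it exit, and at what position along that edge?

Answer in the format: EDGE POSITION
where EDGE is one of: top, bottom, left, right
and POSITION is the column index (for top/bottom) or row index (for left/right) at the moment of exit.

Answer: right 4

Derivation:
Step 1: enter (4,0), '.' pass, move right to (4,1)
Step 2: enter (4,1), '.' pass, move right to (4,2)
Step 3: enter (4,2), '.' pass, move right to (4,3)
Step 4: enter (4,3), '.' pass, move right to (4,4)
Step 5: enter (4,4), '.' pass, move right to (4,5)
Step 6: enter (4,5), '.' pass, move right to (4,6)
Step 7: enter (4,6), '.' pass, move right to (4,7)
Step 8: at (4,7) — EXIT via right edge, pos 4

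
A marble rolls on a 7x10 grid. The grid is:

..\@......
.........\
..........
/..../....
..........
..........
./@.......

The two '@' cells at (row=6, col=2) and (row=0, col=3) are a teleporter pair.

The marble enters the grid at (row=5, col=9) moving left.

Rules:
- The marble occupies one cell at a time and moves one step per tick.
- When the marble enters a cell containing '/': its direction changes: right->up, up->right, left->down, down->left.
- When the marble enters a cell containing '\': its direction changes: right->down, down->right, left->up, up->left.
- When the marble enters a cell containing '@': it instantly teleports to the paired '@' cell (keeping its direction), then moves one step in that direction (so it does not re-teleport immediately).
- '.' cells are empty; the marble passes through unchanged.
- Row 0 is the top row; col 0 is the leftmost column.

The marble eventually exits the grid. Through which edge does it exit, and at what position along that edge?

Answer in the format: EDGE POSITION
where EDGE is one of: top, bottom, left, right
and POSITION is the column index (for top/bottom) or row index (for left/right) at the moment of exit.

Answer: left 5

Derivation:
Step 1: enter (5,9), '.' pass, move left to (5,8)
Step 2: enter (5,8), '.' pass, move left to (5,7)
Step 3: enter (5,7), '.' pass, move left to (5,6)
Step 4: enter (5,6), '.' pass, move left to (5,5)
Step 5: enter (5,5), '.' pass, move left to (5,4)
Step 6: enter (5,4), '.' pass, move left to (5,3)
Step 7: enter (5,3), '.' pass, move left to (5,2)
Step 8: enter (5,2), '.' pass, move left to (5,1)
Step 9: enter (5,1), '.' pass, move left to (5,0)
Step 10: enter (5,0), '.' pass, move left to (5,-1)
Step 11: at (5,-1) — EXIT via left edge, pos 5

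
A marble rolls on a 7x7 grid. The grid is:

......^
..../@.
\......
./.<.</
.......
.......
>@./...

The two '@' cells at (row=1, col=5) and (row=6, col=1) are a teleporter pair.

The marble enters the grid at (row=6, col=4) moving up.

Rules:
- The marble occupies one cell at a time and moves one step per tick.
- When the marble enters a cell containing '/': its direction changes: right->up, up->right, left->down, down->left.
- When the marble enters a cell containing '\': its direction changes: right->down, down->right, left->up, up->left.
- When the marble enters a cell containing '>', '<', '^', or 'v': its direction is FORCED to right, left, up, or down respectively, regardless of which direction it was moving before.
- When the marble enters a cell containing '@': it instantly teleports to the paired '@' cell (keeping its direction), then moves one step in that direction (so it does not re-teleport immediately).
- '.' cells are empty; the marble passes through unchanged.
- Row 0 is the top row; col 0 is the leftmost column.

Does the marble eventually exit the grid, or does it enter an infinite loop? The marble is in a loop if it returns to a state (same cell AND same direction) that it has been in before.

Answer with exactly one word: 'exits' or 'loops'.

Step 1: enter (6,4), '.' pass, move up to (5,4)
Step 2: enter (5,4), '.' pass, move up to (4,4)
Step 3: enter (4,4), '.' pass, move up to (3,4)
Step 4: enter (3,4), '.' pass, move up to (2,4)
Step 5: enter (2,4), '.' pass, move up to (1,4)
Step 6: enter (1,4), '/' deflects up->right, move right to (1,5)
Step 7: enter (1,5), '@' teleport (1,5)->(6,1), also enter (6,1), move right to (6,2)
Step 8: enter (6,2), '.' pass, move right to (6,3)
Step 9: enter (6,3), '/' deflects right->up, move up to (5,3)
Step 10: enter (5,3), '.' pass, move up to (4,3)
Step 11: enter (4,3), '.' pass, move up to (3,3)
Step 12: enter (3,3), '<' forces up->left, move left to (3,2)
Step 13: enter (3,2), '.' pass, move left to (3,1)
Step 14: enter (3,1), '/' deflects left->down, move down to (4,1)
Step 15: enter (4,1), '.' pass, move down to (5,1)
Step 16: enter (5,1), '.' pass, move down to (6,1)
Step 17: enter (6,1), '@' teleport (6,1)->(1,5), also enter (1,5), move down to (2,5)
Step 18: enter (2,5), '.' pass, move down to (3,5)
Step 19: enter (3,5), '<' forces down->left, move left to (3,4)
Step 20: enter (3,4), '.' pass, move left to (3,3)
Step 21: enter (3,3), '<' forces left->left, move left to (3,2)
Step 22: at (3,2) dir=left — LOOP DETECTED (seen before)

Answer: loops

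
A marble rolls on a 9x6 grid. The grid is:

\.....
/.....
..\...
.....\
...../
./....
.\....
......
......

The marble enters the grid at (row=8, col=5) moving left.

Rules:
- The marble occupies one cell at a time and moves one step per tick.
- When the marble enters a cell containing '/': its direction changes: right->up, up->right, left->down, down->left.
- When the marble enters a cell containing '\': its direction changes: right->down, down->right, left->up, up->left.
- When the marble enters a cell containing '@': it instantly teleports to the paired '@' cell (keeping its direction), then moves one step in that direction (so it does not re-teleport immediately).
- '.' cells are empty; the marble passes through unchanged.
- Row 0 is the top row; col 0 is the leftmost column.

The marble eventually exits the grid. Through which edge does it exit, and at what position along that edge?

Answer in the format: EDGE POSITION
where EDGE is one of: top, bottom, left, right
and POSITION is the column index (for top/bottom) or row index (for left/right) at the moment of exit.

Answer: left 8

Derivation:
Step 1: enter (8,5), '.' pass, move left to (8,4)
Step 2: enter (8,4), '.' pass, move left to (8,3)
Step 3: enter (8,3), '.' pass, move left to (8,2)
Step 4: enter (8,2), '.' pass, move left to (8,1)
Step 5: enter (8,1), '.' pass, move left to (8,0)
Step 6: enter (8,0), '.' pass, move left to (8,-1)
Step 7: at (8,-1) — EXIT via left edge, pos 8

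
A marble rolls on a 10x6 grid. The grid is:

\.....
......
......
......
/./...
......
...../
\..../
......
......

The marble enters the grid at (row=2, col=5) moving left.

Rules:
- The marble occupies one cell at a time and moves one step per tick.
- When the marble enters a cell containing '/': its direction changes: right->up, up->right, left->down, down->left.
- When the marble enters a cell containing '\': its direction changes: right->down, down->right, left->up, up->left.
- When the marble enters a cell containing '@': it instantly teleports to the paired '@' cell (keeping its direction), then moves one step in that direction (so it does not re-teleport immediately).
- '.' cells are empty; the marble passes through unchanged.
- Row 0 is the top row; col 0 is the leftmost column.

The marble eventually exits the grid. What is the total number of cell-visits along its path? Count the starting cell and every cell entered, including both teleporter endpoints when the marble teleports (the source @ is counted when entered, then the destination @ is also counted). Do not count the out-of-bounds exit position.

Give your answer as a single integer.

Answer: 6

Derivation:
Step 1: enter (2,5), '.' pass, move left to (2,4)
Step 2: enter (2,4), '.' pass, move left to (2,3)
Step 3: enter (2,3), '.' pass, move left to (2,2)
Step 4: enter (2,2), '.' pass, move left to (2,1)
Step 5: enter (2,1), '.' pass, move left to (2,0)
Step 6: enter (2,0), '.' pass, move left to (2,-1)
Step 7: at (2,-1) — EXIT via left edge, pos 2
Path length (cell visits): 6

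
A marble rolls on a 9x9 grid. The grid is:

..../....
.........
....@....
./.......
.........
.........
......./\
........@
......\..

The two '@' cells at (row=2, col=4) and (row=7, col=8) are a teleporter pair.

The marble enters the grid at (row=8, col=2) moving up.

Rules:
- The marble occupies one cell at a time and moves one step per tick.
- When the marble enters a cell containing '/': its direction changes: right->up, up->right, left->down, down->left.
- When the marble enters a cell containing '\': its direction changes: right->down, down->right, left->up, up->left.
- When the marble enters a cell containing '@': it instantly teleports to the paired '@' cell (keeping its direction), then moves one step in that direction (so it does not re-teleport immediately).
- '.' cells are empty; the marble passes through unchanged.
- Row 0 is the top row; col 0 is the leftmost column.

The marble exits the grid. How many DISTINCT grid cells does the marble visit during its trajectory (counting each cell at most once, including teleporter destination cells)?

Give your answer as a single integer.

Answer: 9

Derivation:
Step 1: enter (8,2), '.' pass, move up to (7,2)
Step 2: enter (7,2), '.' pass, move up to (6,2)
Step 3: enter (6,2), '.' pass, move up to (5,2)
Step 4: enter (5,2), '.' pass, move up to (4,2)
Step 5: enter (4,2), '.' pass, move up to (3,2)
Step 6: enter (3,2), '.' pass, move up to (2,2)
Step 7: enter (2,2), '.' pass, move up to (1,2)
Step 8: enter (1,2), '.' pass, move up to (0,2)
Step 9: enter (0,2), '.' pass, move up to (-1,2)
Step 10: at (-1,2) — EXIT via top edge, pos 2
Distinct cells visited: 9 (path length 9)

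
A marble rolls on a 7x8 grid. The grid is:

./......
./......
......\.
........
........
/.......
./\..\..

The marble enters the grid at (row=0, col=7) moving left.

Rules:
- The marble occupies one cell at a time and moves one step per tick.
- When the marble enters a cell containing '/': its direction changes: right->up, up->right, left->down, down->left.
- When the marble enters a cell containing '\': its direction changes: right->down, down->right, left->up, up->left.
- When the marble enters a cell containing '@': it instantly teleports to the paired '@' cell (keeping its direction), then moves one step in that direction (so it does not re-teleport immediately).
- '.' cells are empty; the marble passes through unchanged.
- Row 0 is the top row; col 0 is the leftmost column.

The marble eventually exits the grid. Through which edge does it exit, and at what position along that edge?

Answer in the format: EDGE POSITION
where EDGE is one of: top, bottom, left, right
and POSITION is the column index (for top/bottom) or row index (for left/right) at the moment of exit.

Answer: left 1

Derivation:
Step 1: enter (0,7), '.' pass, move left to (0,6)
Step 2: enter (0,6), '.' pass, move left to (0,5)
Step 3: enter (0,5), '.' pass, move left to (0,4)
Step 4: enter (0,4), '.' pass, move left to (0,3)
Step 5: enter (0,3), '.' pass, move left to (0,2)
Step 6: enter (0,2), '.' pass, move left to (0,1)
Step 7: enter (0,1), '/' deflects left->down, move down to (1,1)
Step 8: enter (1,1), '/' deflects down->left, move left to (1,0)
Step 9: enter (1,0), '.' pass, move left to (1,-1)
Step 10: at (1,-1) — EXIT via left edge, pos 1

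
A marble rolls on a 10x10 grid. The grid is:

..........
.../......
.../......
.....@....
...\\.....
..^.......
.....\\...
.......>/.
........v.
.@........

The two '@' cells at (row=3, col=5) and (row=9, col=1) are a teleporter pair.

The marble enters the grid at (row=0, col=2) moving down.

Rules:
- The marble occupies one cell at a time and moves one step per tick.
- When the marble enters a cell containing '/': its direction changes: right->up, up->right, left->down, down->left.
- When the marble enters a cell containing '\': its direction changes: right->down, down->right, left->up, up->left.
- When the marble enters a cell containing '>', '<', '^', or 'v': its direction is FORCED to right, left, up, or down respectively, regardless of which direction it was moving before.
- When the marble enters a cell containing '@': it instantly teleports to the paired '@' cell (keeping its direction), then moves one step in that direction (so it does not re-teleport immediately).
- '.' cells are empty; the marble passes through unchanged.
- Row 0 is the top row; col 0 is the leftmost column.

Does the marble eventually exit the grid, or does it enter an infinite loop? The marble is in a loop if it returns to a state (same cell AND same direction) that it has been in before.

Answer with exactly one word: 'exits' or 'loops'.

Answer: exits

Derivation:
Step 1: enter (0,2), '.' pass, move down to (1,2)
Step 2: enter (1,2), '.' pass, move down to (2,2)
Step 3: enter (2,2), '.' pass, move down to (3,2)
Step 4: enter (3,2), '.' pass, move down to (4,2)
Step 5: enter (4,2), '.' pass, move down to (5,2)
Step 6: enter (5,2), '^' forces down->up, move up to (4,2)
Step 7: enter (4,2), '.' pass, move up to (3,2)
Step 8: enter (3,2), '.' pass, move up to (2,2)
Step 9: enter (2,2), '.' pass, move up to (1,2)
Step 10: enter (1,2), '.' pass, move up to (0,2)
Step 11: enter (0,2), '.' pass, move up to (-1,2)
Step 12: at (-1,2) — EXIT via top edge, pos 2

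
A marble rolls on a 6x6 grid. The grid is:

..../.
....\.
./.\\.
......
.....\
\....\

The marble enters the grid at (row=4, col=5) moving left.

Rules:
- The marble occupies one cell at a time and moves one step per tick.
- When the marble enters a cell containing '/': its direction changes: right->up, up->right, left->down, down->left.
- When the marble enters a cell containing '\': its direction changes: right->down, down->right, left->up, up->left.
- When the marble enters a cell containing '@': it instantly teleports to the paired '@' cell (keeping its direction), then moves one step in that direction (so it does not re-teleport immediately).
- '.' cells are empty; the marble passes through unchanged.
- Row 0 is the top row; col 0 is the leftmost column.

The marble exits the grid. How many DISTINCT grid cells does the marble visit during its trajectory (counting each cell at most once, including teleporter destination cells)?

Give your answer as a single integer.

Step 1: enter (4,5), '\' deflects left->up, move up to (3,5)
Step 2: enter (3,5), '.' pass, move up to (2,5)
Step 3: enter (2,5), '.' pass, move up to (1,5)
Step 4: enter (1,5), '.' pass, move up to (0,5)
Step 5: enter (0,5), '.' pass, move up to (-1,5)
Step 6: at (-1,5) — EXIT via top edge, pos 5
Distinct cells visited: 5 (path length 5)

Answer: 5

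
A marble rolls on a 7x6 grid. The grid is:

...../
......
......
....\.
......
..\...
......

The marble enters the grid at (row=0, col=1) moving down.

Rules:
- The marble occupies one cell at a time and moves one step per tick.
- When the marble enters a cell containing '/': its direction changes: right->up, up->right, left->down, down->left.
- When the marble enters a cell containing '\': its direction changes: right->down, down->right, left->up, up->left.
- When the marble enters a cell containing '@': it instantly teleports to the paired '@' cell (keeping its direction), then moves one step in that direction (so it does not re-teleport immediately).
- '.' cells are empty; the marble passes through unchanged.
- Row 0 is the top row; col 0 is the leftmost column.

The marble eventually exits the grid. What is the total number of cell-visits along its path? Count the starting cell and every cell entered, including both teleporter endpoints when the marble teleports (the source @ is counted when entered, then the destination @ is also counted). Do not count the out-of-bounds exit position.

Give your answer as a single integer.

Step 1: enter (0,1), '.' pass, move down to (1,1)
Step 2: enter (1,1), '.' pass, move down to (2,1)
Step 3: enter (2,1), '.' pass, move down to (3,1)
Step 4: enter (3,1), '.' pass, move down to (4,1)
Step 5: enter (4,1), '.' pass, move down to (5,1)
Step 6: enter (5,1), '.' pass, move down to (6,1)
Step 7: enter (6,1), '.' pass, move down to (7,1)
Step 8: at (7,1) — EXIT via bottom edge, pos 1
Path length (cell visits): 7

Answer: 7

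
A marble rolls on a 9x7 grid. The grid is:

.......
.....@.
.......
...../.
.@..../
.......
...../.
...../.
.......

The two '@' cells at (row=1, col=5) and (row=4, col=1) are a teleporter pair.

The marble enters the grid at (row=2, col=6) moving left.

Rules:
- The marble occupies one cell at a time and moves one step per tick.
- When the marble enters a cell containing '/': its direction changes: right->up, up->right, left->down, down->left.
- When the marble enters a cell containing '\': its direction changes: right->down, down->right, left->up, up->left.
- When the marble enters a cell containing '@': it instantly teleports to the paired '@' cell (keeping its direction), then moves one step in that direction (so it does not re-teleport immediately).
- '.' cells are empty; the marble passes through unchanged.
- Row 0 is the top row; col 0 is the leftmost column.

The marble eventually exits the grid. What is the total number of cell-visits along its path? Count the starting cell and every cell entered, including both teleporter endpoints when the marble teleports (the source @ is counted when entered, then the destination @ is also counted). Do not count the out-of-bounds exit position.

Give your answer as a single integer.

Answer: 7

Derivation:
Step 1: enter (2,6), '.' pass, move left to (2,5)
Step 2: enter (2,5), '.' pass, move left to (2,4)
Step 3: enter (2,4), '.' pass, move left to (2,3)
Step 4: enter (2,3), '.' pass, move left to (2,2)
Step 5: enter (2,2), '.' pass, move left to (2,1)
Step 6: enter (2,1), '.' pass, move left to (2,0)
Step 7: enter (2,0), '.' pass, move left to (2,-1)
Step 8: at (2,-1) — EXIT via left edge, pos 2
Path length (cell visits): 7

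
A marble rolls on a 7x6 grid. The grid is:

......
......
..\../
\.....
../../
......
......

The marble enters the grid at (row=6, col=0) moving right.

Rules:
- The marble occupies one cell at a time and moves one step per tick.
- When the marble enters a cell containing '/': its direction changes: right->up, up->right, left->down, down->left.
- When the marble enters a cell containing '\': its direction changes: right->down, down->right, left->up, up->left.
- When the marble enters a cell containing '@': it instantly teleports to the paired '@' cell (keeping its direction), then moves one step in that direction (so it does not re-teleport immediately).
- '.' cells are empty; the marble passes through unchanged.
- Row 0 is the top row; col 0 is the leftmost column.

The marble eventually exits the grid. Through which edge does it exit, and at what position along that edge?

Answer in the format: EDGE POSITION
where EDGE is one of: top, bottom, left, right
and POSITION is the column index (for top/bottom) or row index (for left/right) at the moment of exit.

Step 1: enter (6,0), '.' pass, move right to (6,1)
Step 2: enter (6,1), '.' pass, move right to (6,2)
Step 3: enter (6,2), '.' pass, move right to (6,3)
Step 4: enter (6,3), '.' pass, move right to (6,4)
Step 5: enter (6,4), '.' pass, move right to (6,5)
Step 6: enter (6,5), '.' pass, move right to (6,6)
Step 7: at (6,6) — EXIT via right edge, pos 6

Answer: right 6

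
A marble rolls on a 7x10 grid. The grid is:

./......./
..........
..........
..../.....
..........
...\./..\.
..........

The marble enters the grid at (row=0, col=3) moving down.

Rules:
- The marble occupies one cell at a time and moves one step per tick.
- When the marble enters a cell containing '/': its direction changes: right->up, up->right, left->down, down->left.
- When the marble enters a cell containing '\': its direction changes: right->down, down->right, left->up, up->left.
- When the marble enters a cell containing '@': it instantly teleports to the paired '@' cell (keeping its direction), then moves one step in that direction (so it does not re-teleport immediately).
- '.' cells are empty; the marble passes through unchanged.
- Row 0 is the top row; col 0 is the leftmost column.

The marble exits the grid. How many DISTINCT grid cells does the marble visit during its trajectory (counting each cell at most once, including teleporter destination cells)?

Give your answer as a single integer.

Step 1: enter (0,3), '.' pass, move down to (1,3)
Step 2: enter (1,3), '.' pass, move down to (2,3)
Step 3: enter (2,3), '.' pass, move down to (3,3)
Step 4: enter (3,3), '.' pass, move down to (4,3)
Step 5: enter (4,3), '.' pass, move down to (5,3)
Step 6: enter (5,3), '\' deflects down->right, move right to (5,4)
Step 7: enter (5,4), '.' pass, move right to (5,5)
Step 8: enter (5,5), '/' deflects right->up, move up to (4,5)
Step 9: enter (4,5), '.' pass, move up to (3,5)
Step 10: enter (3,5), '.' pass, move up to (2,5)
Step 11: enter (2,5), '.' pass, move up to (1,5)
Step 12: enter (1,5), '.' pass, move up to (0,5)
Step 13: enter (0,5), '.' pass, move up to (-1,5)
Step 14: at (-1,5) — EXIT via top edge, pos 5
Distinct cells visited: 13 (path length 13)

Answer: 13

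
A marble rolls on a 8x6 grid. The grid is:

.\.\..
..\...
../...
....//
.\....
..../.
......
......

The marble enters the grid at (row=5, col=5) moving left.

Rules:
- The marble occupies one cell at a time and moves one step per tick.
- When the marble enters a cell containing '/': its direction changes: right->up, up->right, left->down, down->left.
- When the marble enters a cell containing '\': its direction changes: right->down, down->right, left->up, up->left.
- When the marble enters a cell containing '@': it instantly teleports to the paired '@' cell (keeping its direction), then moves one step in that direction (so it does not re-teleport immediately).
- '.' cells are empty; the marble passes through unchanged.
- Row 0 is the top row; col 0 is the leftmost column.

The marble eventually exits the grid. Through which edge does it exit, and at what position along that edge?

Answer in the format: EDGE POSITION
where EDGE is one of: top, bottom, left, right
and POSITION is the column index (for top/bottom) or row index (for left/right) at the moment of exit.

Answer: bottom 4

Derivation:
Step 1: enter (5,5), '.' pass, move left to (5,4)
Step 2: enter (5,4), '/' deflects left->down, move down to (6,4)
Step 3: enter (6,4), '.' pass, move down to (7,4)
Step 4: enter (7,4), '.' pass, move down to (8,4)
Step 5: at (8,4) — EXIT via bottom edge, pos 4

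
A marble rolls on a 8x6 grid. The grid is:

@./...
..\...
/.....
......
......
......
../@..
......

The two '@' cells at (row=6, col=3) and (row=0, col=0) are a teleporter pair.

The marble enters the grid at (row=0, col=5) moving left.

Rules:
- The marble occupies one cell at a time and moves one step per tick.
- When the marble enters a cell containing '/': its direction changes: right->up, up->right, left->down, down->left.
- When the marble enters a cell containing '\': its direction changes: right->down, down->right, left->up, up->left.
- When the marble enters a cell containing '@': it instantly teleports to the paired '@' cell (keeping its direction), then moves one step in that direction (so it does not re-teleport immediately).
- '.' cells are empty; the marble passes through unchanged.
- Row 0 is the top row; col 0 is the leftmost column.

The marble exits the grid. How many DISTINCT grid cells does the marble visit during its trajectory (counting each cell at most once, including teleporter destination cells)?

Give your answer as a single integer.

Answer: 8

Derivation:
Step 1: enter (0,5), '.' pass, move left to (0,4)
Step 2: enter (0,4), '.' pass, move left to (0,3)
Step 3: enter (0,3), '.' pass, move left to (0,2)
Step 4: enter (0,2), '/' deflects left->down, move down to (1,2)
Step 5: enter (1,2), '\' deflects down->right, move right to (1,3)
Step 6: enter (1,3), '.' pass, move right to (1,4)
Step 7: enter (1,4), '.' pass, move right to (1,5)
Step 8: enter (1,5), '.' pass, move right to (1,6)
Step 9: at (1,6) — EXIT via right edge, pos 1
Distinct cells visited: 8 (path length 8)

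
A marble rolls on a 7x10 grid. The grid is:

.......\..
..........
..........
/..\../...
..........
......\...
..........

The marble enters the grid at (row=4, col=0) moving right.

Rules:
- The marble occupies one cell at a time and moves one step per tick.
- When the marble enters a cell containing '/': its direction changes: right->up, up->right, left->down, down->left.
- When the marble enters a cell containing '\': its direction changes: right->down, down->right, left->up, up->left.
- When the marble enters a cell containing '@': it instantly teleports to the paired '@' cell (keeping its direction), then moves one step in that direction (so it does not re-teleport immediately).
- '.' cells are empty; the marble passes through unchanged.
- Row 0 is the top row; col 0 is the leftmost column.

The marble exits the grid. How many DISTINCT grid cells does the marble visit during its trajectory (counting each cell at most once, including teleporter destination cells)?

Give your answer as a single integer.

Step 1: enter (4,0), '.' pass, move right to (4,1)
Step 2: enter (4,1), '.' pass, move right to (4,2)
Step 3: enter (4,2), '.' pass, move right to (4,3)
Step 4: enter (4,3), '.' pass, move right to (4,4)
Step 5: enter (4,4), '.' pass, move right to (4,5)
Step 6: enter (4,5), '.' pass, move right to (4,6)
Step 7: enter (4,6), '.' pass, move right to (4,7)
Step 8: enter (4,7), '.' pass, move right to (4,8)
Step 9: enter (4,8), '.' pass, move right to (4,9)
Step 10: enter (4,9), '.' pass, move right to (4,10)
Step 11: at (4,10) — EXIT via right edge, pos 4
Distinct cells visited: 10 (path length 10)

Answer: 10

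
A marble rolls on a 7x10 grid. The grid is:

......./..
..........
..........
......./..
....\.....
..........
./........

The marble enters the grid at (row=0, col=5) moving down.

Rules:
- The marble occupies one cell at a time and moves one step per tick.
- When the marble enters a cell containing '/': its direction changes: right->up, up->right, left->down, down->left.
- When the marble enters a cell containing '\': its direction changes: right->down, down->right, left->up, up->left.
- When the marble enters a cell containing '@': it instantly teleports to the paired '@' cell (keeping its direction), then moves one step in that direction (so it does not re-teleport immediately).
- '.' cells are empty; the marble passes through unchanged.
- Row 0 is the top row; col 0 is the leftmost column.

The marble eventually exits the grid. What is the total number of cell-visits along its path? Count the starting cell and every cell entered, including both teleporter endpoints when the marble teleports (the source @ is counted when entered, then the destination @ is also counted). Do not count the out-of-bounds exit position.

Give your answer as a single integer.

Answer: 7

Derivation:
Step 1: enter (0,5), '.' pass, move down to (1,5)
Step 2: enter (1,5), '.' pass, move down to (2,5)
Step 3: enter (2,5), '.' pass, move down to (3,5)
Step 4: enter (3,5), '.' pass, move down to (4,5)
Step 5: enter (4,5), '.' pass, move down to (5,5)
Step 6: enter (5,5), '.' pass, move down to (6,5)
Step 7: enter (6,5), '.' pass, move down to (7,5)
Step 8: at (7,5) — EXIT via bottom edge, pos 5
Path length (cell visits): 7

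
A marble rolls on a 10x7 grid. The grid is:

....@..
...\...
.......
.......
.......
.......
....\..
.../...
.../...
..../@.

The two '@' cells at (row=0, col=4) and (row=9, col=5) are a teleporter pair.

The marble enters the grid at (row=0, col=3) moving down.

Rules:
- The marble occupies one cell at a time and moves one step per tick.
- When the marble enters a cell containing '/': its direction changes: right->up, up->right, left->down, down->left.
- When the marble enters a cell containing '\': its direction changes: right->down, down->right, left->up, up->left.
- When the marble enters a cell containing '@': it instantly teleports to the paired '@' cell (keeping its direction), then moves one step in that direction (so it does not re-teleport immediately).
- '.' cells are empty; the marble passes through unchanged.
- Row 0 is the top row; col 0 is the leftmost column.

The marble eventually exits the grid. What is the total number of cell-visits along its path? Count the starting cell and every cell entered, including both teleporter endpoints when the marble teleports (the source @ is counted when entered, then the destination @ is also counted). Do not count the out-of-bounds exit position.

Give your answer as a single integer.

Answer: 5

Derivation:
Step 1: enter (0,3), '.' pass, move down to (1,3)
Step 2: enter (1,3), '\' deflects down->right, move right to (1,4)
Step 3: enter (1,4), '.' pass, move right to (1,5)
Step 4: enter (1,5), '.' pass, move right to (1,6)
Step 5: enter (1,6), '.' pass, move right to (1,7)
Step 6: at (1,7) — EXIT via right edge, pos 1
Path length (cell visits): 5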